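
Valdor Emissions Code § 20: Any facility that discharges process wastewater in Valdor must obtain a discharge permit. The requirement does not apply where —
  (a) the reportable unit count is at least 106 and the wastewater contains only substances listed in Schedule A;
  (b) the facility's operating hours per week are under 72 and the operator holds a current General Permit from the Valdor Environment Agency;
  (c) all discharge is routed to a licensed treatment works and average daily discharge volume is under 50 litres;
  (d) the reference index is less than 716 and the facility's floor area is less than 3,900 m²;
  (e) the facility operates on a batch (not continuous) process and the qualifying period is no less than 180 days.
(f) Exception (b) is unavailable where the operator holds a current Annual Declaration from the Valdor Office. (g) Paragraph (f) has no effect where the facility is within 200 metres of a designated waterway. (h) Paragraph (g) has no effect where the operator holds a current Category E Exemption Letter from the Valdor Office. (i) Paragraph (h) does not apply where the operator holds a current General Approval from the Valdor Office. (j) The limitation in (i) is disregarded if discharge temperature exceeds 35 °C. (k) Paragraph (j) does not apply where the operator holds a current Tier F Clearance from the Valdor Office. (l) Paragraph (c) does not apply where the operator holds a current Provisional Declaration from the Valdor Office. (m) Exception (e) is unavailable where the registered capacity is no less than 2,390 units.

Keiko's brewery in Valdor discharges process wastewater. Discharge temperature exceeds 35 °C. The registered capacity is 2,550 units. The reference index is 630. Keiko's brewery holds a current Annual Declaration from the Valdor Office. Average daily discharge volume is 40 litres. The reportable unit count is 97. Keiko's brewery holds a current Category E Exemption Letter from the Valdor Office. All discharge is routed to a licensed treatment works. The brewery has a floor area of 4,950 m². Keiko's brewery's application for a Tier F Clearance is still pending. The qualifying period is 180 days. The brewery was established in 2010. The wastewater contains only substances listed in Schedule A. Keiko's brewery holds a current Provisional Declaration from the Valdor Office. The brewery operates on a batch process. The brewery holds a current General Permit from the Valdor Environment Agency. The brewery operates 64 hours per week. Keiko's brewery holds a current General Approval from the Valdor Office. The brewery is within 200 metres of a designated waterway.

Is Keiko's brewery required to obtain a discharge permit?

Exception (a) fails — the reportable unit count is 97, short of 106.
All of (b)'s requirements are met (the facility's operating hours per week are 64, under the 72 limit; a current General Permit is held). But applying paragraphs (f)–(k): (f) is triggered — a current Annual Declaration is held. (g) would limit (f) — the brewery is within 200 m of a designated waterway — but (h) sets (g) aside: (h) applies — a current Category E Exemption Letter is held. (i) operates (a current General Approval is held), but yields to (j): (j) operates against (i): discharge temperature exceeds 35 °C. (k), which would lift (j), does not operate here — the Tier F Clearance is not current. (b) is therefore removed.
Exception (c)'s conditions are all satisfied: discharge is routed to a licensed treatment works; average daily discharge volume is 40 litres, under the 50 litres limit. But applying paragraph (l): (l) operates against (c): a current Provisional Declaration is held. Exception (c) does not apply.
Exception (d) fails — the facility's floor area is 4,950 m², not less than 3,900 m².
Exception (e): the facility operates on a batch process; the qualifying period is 180 days, meeting the 180 days threshold — every condition holds. But: (m) is engaged — the registered capacity is 2,550 units, meeting the 2,390 units threshold. (e) is therefore removed.
No exception displaces § 20.

Yes — Keiko's brewery must obtain a discharge permit.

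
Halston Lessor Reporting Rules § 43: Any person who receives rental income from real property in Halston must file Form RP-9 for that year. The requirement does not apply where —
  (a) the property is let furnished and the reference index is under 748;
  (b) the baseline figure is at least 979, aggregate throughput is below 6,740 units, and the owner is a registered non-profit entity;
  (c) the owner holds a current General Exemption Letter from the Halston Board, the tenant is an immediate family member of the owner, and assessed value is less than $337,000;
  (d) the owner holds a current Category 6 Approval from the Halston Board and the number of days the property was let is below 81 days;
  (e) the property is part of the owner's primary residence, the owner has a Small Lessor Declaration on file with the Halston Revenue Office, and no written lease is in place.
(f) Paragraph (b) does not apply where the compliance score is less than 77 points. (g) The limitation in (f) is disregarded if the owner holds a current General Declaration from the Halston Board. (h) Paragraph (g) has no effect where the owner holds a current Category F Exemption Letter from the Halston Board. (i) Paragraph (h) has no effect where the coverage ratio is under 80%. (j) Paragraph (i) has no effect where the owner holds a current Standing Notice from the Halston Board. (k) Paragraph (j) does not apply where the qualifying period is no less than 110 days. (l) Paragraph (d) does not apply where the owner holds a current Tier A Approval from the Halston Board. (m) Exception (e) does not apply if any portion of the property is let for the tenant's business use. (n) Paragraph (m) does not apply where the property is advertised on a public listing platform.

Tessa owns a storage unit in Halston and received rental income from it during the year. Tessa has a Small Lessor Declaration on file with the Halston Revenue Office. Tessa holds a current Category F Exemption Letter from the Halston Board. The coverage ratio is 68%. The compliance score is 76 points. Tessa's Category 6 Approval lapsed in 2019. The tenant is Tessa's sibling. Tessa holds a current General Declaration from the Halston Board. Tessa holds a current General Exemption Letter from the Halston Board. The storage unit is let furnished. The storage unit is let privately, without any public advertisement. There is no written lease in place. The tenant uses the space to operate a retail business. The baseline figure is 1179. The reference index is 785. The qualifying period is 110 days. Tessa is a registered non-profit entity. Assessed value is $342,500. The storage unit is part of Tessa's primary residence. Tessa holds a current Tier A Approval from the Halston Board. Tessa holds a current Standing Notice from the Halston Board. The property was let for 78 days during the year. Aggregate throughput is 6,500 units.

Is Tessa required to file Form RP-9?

Exception (a) does not apply: the reference index is 785, not under 748.
All of (b)'s requirements are met (the baseline figure is 1,179, meeting the 979 threshold; aggregate throughput is 6,500 units, below the 6,740 units limit; Tessa is a registered non-profit). Applying paragraphs (f)–(k): (f) would limit (b) — the compliance score is 76 points, less than the 77 points limit — but (g) sets (f) aside: (g) operates against (f): a current General Declaration is held. (h) is triggered (a current Category F Exemption Letter is held), but is overridden by (i): (i) is triggered — the coverage ratio is 68%, under the 80% limit. (j) would limit (i) — a current Standing Notice is held — but (k) sets (j) aside: (k) operates against (j): the qualifying period is 110 days, meeting the 110 days threshold. Exception (b) stands.
Exception (c) requires that assessed value is less than $337,000; but assessed value is $342,500, not less than $337,000, so (c) is unavailable.
Exception (d) fails — the Category 6 Approval is not current.
Exception (e) is satisfied on its face — the storage unit is part of the primary residence; a Small Lessor Declaration is on file; there is no written lease. Turning to paragraphs (m)–(n): (m) operates against (e): the space is let for business use. (n) is not engaged (the property is let privately without advertisement), so (m) stands. Exception (e) does not apply.

No — exception (b) applies; Tessa is not required to file Form RP-9.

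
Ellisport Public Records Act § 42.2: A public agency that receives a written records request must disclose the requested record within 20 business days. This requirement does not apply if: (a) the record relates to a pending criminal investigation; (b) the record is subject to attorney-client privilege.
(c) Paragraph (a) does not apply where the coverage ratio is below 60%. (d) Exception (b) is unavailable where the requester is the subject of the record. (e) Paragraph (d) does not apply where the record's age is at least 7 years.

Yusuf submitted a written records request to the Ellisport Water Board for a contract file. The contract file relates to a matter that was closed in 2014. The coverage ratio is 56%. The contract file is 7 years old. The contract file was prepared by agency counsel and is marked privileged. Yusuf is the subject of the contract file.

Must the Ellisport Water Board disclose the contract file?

No — exception (b) applies; the Ellisport Water Board is not required to disclose the contract file.

Exception (a) fails — the contract file relates to a closed matter.
Exception (b): the contract file is privileged — every condition holds. As to paragraphs (d)–(e): (d) is triggered (Yusuf is the subject of the contract file), but is displaced by (e): (e) operates against (d): the record's age is 7 years, meeting the 7 years threshold. Exception (b) stands.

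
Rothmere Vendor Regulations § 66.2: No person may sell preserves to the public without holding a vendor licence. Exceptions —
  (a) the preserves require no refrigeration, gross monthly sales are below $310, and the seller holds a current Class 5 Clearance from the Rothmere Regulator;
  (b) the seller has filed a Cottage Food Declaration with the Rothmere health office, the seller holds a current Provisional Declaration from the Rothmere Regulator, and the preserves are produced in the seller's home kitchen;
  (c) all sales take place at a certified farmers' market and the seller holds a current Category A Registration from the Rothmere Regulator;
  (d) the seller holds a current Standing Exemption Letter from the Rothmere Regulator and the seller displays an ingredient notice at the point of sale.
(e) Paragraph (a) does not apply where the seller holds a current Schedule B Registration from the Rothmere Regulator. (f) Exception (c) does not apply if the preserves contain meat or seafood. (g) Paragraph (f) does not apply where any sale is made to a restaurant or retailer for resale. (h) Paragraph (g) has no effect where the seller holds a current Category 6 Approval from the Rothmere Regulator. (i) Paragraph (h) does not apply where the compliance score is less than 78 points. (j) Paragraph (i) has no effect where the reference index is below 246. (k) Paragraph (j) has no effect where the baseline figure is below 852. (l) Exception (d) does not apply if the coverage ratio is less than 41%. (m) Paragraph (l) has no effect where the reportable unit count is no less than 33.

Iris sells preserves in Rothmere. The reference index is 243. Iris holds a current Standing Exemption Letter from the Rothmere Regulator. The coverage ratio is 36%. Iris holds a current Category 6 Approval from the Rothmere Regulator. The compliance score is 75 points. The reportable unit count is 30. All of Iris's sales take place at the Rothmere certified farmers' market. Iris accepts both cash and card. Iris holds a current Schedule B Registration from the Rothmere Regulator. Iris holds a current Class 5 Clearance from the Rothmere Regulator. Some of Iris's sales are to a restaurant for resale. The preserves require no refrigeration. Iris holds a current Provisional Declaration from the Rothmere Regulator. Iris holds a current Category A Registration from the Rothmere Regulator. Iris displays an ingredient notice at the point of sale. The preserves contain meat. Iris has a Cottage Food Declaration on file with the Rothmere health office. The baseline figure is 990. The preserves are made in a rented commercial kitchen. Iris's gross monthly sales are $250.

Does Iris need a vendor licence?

Yes — Iris must hold a vendor licence.

Exception (a)'s conditions are all satisfied: the preserves are shelf-stable; gross monthly sales are $250, below the $310 limit; a current Class 5 Clearance is held. However, paragraph (e) must be considered: (e) operates — a current Schedule B Registration is held. (a) is therefore removed.
Exception (b) requires that the preserves are produced in the seller's home kitchen; but the preserves are made in a commercial kitchen, not a home kitchen, so (b) is unavailable.
Exception (c): all sales are at a certified farmers' market; a current Category A Registration is held — every condition holds. However, paragraphs (f)–(k) must be considered: (f) operates against (c): the preserves contain meat. (g) applies (some sales are to a restaurant for resale), but is itself disapplied by (h): (h) operates against (g): a current Category 6 Approval is held. (i) operates (the compliance score is 75 points, less than the 78 points limit), but is set aside by (j): (j) operates against (i): the reference index is 243, below the 246 limit. (k) is inapplicable (the baseline figure is 990, not below 852), so (j) stands. (c) is therefore removed.
All of (d)'s requirements are met (a current Standing Exemption Letter is held; an ingredient notice is displayed). However, paragraphs (l)–(m) must be considered: (l) is engaged — the coverage ratio is 36%, less than the 41% limit. (m), which would lift (l), does not operate here — the reportable unit count is 30, short of 33. Exception (d) does not apply.
No exception is made out. Iris falls within the general rule.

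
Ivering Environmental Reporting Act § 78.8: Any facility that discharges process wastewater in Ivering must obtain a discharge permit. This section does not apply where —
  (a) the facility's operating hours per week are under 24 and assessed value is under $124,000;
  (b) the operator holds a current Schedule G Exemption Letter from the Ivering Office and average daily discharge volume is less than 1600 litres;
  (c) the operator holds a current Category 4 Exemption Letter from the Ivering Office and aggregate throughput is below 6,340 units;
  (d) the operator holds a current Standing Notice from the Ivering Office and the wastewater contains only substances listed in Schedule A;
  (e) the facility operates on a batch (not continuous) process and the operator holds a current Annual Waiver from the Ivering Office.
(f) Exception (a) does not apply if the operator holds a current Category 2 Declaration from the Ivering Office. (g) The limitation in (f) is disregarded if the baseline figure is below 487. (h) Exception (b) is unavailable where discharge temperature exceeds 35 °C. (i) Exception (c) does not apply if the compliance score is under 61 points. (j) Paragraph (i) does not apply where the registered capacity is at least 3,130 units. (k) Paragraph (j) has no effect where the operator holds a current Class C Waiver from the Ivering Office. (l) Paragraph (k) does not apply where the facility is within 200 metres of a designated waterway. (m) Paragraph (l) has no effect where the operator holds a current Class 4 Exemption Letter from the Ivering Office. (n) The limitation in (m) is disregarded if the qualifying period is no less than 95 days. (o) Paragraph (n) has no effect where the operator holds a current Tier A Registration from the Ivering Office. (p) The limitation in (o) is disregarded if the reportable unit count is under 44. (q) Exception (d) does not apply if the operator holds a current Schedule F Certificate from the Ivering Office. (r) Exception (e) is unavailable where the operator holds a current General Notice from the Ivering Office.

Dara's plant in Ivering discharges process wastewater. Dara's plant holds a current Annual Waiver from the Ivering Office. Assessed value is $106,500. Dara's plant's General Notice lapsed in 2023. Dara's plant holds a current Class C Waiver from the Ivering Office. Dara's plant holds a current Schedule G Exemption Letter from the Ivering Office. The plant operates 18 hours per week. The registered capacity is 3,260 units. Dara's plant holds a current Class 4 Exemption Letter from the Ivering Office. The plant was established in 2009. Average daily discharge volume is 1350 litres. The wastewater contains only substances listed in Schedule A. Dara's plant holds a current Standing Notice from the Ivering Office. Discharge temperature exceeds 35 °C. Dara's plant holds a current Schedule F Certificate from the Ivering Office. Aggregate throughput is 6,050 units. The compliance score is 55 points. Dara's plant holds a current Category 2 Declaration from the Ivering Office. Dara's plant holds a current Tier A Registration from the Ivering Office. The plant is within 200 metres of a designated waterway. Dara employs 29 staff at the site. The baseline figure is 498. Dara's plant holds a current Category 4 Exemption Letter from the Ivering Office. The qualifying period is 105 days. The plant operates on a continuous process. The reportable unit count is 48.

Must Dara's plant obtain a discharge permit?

Yes — Dara's plant must obtain a discharge permit.

Exception (a): the facility's operating hours per week are 18, under the 24 limit; assessed value is $106,500, under the $124,000 limit — every condition holds. But: (f) is engaged — a current Category 2 Declaration is held. (g) is inapplicable (the baseline figure is 498, not below 487), so (f) stands. So (a) is unavailable.
Exception (b) is satisfied on its face — a current Schedule G Exemption Letter is held; average daily discharge volume is 1350 litres, less than the 1600 litres limit. Turning to paragraph (h): (h) operates against (b): discharge temperature exceeds 35 °C. So (b) is unavailable.
All of (c)'s requirements are met (a current Category 4 Exemption Letter is held; aggregate throughput is 6,050 units, below the 6,340 units limit). However, paragraphs (i)–(p) must be considered: (i) is triggered — the compliance score is 55 points, under the 61 points limit. (j) operates (the registered capacity is 3,260 units, meeting the 3,130 units threshold), but is itself disapplied by (k): (k) applies — a current Class C Waiver is held. (l) would limit (k) — the plant is within 200 m of a designated waterway — but (m) sets (l) aside: (m) operates — a current Class 4 Exemption Letter is held. (n) is triggered (the qualifying period is 105 days, meeting the 95 days threshold), but yields to (o): (o) operates against (n): a current Tier A Registration is held. (p), which would lift (o), is inapplicable — the reportable unit count is 48, not under 44. (c) is therefore removed.
Exception (d): a current Standing Notice is held; the wastewater is Schedule-A-only — every condition holds. Turning to paragraph (q): (q) operates against (d): a current Schedule F Certificate is held. Exception (d) does not apply.
Exception (e) fails — the facility operates on a continuous process.
Every exception is unavailable, so the rule governs.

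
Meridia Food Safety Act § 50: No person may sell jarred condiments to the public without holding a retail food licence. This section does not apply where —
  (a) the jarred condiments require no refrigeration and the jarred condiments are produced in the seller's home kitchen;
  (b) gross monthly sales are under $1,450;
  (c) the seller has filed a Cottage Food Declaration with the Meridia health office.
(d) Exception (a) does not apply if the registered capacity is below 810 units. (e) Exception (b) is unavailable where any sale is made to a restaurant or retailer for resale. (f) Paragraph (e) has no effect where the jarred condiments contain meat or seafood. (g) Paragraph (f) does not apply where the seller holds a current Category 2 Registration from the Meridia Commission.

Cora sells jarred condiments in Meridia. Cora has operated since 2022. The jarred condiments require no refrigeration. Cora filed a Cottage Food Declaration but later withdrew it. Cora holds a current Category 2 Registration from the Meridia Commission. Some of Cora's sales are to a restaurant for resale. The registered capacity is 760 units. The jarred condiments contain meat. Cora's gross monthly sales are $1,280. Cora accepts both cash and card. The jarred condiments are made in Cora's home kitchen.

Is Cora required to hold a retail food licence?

Exception (a): the jarred condiments are shelf-stable; the jarred condiments are home-kitchen produced — every condition holds. Turning to paragraph (d): (d) applies — the registered capacity is 760 units, below the 810 units limit. Exception (a) does not apply.
Exception (b)'s conditions are all satisfied: gross monthly sales are $1,280, under the $1,450 limit. But: (e) operates against (b): some sales are to a restaurant for resale. (f) would limit (e) — the jarred condiments contain meat — but (g) sets (f) aside: (g) is triggered — a current Category 2 Registration is held. So (b) is unavailable.
Exception (c) requires that the seller has filed a Cottage Food Declaration with the Meridia health office; but the Cottage Food Declaration was withdrawn, so (c) is unavailable.
No exception applies. The general rule governs.

Yes — Cora must hold a retail food licence.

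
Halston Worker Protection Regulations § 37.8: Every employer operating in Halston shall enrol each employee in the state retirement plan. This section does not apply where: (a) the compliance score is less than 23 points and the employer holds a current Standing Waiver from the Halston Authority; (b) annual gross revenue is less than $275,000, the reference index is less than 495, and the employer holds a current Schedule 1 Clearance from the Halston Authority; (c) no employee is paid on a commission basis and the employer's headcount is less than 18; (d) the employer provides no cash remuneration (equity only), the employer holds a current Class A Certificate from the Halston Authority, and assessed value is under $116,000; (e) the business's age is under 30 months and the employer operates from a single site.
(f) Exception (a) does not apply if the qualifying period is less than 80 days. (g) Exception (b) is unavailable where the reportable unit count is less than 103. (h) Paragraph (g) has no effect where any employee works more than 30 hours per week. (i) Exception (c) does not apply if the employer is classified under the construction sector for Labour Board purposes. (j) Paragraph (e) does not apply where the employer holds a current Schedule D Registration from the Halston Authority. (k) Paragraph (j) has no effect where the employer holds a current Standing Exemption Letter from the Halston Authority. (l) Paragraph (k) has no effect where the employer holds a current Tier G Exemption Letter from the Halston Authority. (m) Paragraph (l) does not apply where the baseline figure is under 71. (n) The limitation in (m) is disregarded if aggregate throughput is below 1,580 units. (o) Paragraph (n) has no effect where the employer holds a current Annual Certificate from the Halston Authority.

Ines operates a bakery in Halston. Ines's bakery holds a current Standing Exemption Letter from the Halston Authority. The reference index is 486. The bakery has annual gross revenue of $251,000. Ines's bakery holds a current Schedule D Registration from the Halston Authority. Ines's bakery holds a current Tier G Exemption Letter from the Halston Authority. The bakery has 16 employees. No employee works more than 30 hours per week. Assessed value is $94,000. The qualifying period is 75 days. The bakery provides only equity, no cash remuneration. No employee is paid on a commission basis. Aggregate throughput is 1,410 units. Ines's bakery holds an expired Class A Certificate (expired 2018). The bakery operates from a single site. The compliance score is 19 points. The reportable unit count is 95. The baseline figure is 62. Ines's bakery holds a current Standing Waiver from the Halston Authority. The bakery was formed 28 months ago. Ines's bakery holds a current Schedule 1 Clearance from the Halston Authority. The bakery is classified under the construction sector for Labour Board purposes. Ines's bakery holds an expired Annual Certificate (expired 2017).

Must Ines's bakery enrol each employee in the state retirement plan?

Yes — Ines's bakery must enrol each employee in the state retirement plan.

All of (a)'s requirements are met (the compliance score is 19 points, less than the 23 points limit; a current Standing Waiver is held). But applying paragraph (f): (f) operates against (a): the qualifying period is 75 days, less than the 80 days limit. (a) is therefore removed.
All of (b)'s requirements are met (annual gross revenue is $251,000, less than the $275,000 limit; the reference index is 486, less than the 495 limit; a current Schedule 1 Clearance is held). Turning to paragraphs (g)–(h): (g) operates against (b): the reportable unit count is 95, less than the 103 limit. (h), which would lift (g), is inapplicable — no employee exceeds 30 hours/week. (b) is therefore removed.
Exception (c)'s conditions are all satisfied: no employee is paid on commission; the employer's headcount is 16, less than the 18 limit. However, paragraph (i) must be considered: (i) is triggered — the bakery is classified under the construction sector. So (c) is unavailable.
Exception (d) requires that the employer holds a current Class A Certificate from the Halston Authority; but the Class A Certificate is not current, so (d) is unavailable.
All of (e)'s requirements are met (the business's age is 28 months, under the 30 months limit; the employer operates from a single site). However, paragraphs (j)–(o) must be considered: (j) is triggered — a current Schedule D Registration is held. (k) applies (a current Standing Exemption Letter is held), but is set aside by (l): (l) operates against (k): a current Tier G Exemption Letter is held. (m) would limit (l) — the baseline figure is 62, under the 71 limit — but (n) sets (m) aside: (n) operates against (m): aggregate throughput is 1,410 units, below the 1,580 units limit. (o) does not operate here (there is no Annual Certificate in force), so (n) stands. So (e) is unavailable.
Every exception is unavailable, so the rule governs.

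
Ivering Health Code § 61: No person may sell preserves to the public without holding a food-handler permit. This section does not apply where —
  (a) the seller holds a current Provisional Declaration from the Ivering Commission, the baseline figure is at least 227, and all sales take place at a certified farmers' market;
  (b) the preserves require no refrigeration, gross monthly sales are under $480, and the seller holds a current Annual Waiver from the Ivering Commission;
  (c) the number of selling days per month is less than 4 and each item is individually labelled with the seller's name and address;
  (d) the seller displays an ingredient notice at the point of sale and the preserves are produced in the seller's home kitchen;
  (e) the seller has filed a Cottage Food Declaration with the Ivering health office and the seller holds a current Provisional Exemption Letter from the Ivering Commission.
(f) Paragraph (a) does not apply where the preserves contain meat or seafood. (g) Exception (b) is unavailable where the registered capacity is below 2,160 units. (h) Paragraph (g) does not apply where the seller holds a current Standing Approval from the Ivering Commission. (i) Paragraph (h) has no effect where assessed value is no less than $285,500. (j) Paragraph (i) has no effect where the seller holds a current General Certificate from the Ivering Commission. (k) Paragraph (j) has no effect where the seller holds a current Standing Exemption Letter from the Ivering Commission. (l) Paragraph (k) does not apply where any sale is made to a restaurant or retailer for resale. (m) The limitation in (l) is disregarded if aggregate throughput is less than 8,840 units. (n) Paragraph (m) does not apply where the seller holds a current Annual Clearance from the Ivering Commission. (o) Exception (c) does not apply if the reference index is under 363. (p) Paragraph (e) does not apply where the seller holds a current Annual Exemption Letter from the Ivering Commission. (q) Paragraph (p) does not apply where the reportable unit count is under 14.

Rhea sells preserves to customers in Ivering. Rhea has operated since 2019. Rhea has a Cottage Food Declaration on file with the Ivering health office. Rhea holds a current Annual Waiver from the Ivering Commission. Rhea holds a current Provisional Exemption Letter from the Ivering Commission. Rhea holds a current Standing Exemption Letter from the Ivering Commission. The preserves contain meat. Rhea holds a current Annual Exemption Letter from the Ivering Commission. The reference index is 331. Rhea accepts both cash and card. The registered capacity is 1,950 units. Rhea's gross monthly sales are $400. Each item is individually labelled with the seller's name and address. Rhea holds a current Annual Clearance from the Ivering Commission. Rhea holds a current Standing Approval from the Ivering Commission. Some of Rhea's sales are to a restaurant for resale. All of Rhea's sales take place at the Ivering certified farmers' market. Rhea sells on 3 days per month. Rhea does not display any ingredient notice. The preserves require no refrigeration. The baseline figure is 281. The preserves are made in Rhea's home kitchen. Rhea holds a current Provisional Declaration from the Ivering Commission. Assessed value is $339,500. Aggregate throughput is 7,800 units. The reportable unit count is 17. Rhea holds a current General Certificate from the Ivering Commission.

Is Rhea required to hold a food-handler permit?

No — exception (b) applies; Rhea is not required to hold a food-handler permit.

Exception (a)'s conditions are all satisfied: a current Provisional Declaration is held; the baseline figure is 281, meeting the 227 threshold; all sales are at a certified farmers' market. But applying paragraph (f): (f) operates against (a): the preserves contain meat. So (a) is unavailable.
All of (b)'s requirements are met (the preserves are shelf-stable; gross monthly sales are $400, under the $480 limit; a current Annual Waiver is held). Under paragraphs (g)–(n): (g) is engaged (the registered capacity is 1,950 units, below the 2,160 units limit), but is overridden by (h): (h) is engaged — a current Standing Approval is held. (i) would limit (h) — assessed value is $339,500, meeting the $285,500 threshold — but (j) sets (i) aside: (j) is engaged — a current General Certificate is held. (k) operates (a current Standing Exemption Letter is held), but is itself disapplied by (l): (l) is triggered — some sales are to a restaurant for resale. (m) would limit (l) — aggregate throughput is 7,800 units, less than the 8,840 units limit — but (n) sets (m) aside: (n) operates against (m): a current Annual Clearance is held. (b) remains available.
Exception (c)'s conditions are all satisfied: the number of selling days per month is 3, less than the 4 limit; items are individually labelled. But applying paragraph (o): (o) operates against (c): the reference index is 331, under the 363 limit. (c) is therefore removed.
Exception (d) fails — no ingredient notice is displayed.
Exception (e): a Cottage Food Declaration is on file; a current Provisional Exemption Letter is held — every condition holds. Turning to paragraphs (p)–(q): (p) is triggered — a current Annual Exemption Letter is held. (q) is not triggered (the reportable unit count is 17, not under 14), so (p) stands. Exception (e) does not apply.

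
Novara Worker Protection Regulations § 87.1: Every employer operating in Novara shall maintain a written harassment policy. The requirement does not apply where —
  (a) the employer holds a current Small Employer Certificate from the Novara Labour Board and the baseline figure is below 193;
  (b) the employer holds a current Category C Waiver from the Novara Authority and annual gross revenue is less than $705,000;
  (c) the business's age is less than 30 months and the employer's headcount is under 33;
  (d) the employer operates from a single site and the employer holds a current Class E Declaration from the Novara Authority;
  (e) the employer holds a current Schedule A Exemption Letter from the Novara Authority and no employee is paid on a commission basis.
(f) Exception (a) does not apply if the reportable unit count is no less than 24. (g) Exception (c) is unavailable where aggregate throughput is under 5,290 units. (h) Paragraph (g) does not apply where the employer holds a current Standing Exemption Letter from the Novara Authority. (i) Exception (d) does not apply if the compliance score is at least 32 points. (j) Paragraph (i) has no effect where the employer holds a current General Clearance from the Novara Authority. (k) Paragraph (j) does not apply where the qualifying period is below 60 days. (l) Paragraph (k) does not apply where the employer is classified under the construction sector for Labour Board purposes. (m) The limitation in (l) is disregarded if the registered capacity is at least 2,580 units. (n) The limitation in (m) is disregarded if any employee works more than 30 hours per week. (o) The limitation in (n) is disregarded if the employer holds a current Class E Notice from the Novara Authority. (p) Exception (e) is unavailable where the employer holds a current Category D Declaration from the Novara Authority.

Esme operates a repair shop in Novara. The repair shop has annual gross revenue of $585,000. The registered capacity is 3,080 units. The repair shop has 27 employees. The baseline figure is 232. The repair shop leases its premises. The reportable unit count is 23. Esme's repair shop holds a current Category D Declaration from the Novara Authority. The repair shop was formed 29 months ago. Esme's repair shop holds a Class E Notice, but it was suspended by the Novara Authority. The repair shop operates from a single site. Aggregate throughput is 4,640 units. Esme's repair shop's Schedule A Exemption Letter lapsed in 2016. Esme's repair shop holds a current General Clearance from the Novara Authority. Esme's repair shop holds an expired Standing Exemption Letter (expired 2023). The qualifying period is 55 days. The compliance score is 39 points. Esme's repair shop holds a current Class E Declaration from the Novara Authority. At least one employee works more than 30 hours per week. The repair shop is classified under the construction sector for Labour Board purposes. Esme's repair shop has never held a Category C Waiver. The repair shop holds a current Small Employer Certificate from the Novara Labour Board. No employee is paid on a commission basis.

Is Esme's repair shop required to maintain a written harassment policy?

No — exception (d) applies; Esme's repair shop is not required to maintain a written harassment policy.

Exception (a) does not apply: the baseline figure is 232, not below 193.
Exception (b) does not apply: the Category C Waiver is not current.
Exception (c)'s conditions are all satisfied: the business's age is 29 months, less than the 30 months limit; the employer's headcount is 27, under the 33 limit. Turning to paragraphs (g)–(h): (g) operates against (c): aggregate throughput is 4,640 units, under the 5,290 units limit. (h) does not operate here (no current Standing Exemption Letter is held), so (g) stands. Exception (c) does not apply.
Exception (d)'s conditions are all satisfied: the employer operates from a single site; a current Class E Declaration is held. Under paragraphs (i)–(o): (i) would limit (d) — the compliance score is 39 points, meeting the 32 points threshold — but (j) sets (i) aside: (j) operates against (i): a current General Clearance is held. (k) applies (the qualifying period is 55 days, below the 60 days limit), but is displaced by (l): (l) operates — the repair shop is classified under the construction sector. (m) is triggered (the registered capacity is 3,080 units, meeting the 2,580 units threshold), but yields to (n): (n) operates — at least one employee exceeds 30 hours/week. (o), which would lift (n), is not engaged — the Class E Notice is not current. (d) remains available.
Exception (e) requires that the employer holds a current Schedule A Exemption Letter from the Novara Authority; but no current Schedule A Exemption Letter is held, so (e) is unavailable.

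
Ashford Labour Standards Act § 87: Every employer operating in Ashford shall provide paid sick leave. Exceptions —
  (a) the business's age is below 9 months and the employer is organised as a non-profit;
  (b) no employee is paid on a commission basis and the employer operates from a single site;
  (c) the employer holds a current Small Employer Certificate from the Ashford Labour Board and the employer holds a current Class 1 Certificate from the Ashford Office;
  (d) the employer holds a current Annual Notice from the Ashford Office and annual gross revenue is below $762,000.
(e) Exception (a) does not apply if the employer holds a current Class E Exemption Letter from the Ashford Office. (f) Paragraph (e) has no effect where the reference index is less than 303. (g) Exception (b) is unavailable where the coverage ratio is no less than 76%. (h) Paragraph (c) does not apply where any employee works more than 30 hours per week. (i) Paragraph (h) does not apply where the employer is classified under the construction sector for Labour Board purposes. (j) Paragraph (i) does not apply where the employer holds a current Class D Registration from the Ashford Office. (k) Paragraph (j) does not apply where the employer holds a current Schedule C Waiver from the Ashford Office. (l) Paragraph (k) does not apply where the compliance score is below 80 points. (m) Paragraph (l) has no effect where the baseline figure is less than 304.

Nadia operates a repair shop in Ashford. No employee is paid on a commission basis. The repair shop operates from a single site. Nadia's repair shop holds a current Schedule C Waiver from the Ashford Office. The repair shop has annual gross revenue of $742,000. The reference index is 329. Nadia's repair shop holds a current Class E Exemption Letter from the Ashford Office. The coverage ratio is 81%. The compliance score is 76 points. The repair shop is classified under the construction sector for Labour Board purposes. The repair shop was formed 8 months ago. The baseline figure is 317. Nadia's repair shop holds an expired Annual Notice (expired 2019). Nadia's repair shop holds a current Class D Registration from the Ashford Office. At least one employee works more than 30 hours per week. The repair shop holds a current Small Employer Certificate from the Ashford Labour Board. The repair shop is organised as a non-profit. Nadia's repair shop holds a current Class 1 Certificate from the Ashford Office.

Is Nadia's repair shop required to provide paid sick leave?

Exception (a) is satisfied on its face — the business's age is 8 months, below the 9 months limit; the employer is a non-profit. But applying paragraphs (e)–(f): (e) operates against (a): a current Class E Exemption Letter is held. (f), which would lift (e), does not operate here — the reference index is 329, not less than 303. So (a) is unavailable.
Exception (b) is satisfied on its face — no employee is paid on commission; the employer operates from a single site. But: (g) is engaged — the coverage ratio is 81%, meeting the 76% threshold. So (b) is unavailable.
Exception (c) is satisfied on its face — a current Small Employer Certificate is held; a current Class 1 Certificate is held. But applying paragraphs (h)–(m): (h) operates against (c): at least one employee exceeds 30 hours/week. (i) would limit (h) — the repair shop is classified under the construction sector — but (j) sets (i) aside: (j) is triggered — a current Class D Registration is held. (k) is engaged (a current Schedule C Waiver is held), but is overridden by (l): (l) applies — the compliance score is 76 points, below the 80 points limit. (m) is not triggered (the baseline figure is 317, not less than 304), so (l) stands. Exception (c) does not apply.
Exception (d) fails — no current Annual Notice is held.
No exception displaces § 87.

Yes — Nadia's repair shop must provide paid sick leave.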